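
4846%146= 28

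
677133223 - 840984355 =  - 163851132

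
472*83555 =39437960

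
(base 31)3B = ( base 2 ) 1101000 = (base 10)104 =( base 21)4K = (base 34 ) 32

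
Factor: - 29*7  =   - 7^1*29^1 = - 203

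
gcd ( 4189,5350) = 1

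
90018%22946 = 21180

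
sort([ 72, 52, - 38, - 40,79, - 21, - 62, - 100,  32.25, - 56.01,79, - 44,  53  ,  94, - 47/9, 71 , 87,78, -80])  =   [ - 100, -80, - 62, - 56.01, - 44, - 40, - 38, - 21,- 47/9, 32.25, 52,  53,71, 72, 78,79, 79 , 87,94]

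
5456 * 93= 507408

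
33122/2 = 16561 = 16561.00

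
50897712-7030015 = 43867697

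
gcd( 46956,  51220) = 52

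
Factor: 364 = 2^2*7^1*13^1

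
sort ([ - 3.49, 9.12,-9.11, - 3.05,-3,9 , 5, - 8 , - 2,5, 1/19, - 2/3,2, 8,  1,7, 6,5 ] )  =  [-9.11,- 8, - 3.49,-3.05, - 3,-2,-2/3 , 1/19, 1,2,5, 5, 5, 6 , 7, 8, 9,9.12] 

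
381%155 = 71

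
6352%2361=1630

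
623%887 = 623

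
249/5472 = 83/1824 = 0.05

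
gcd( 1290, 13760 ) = 430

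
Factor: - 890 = - 2^1*5^1*89^1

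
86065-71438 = 14627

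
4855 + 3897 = 8752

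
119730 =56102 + 63628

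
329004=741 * 444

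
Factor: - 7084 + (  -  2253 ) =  - 9337^1 =- 9337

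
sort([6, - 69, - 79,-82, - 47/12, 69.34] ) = [- 82 , - 79, - 69 ,  -  47/12,6, 69.34 ] 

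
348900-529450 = -180550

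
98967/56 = 98967/56 = 1767.27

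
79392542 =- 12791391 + 92183933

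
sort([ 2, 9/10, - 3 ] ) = [ - 3,9/10 , 2 ] 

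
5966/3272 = 1+1347/1636 = 1.82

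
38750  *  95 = 3681250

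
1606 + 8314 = 9920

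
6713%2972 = 769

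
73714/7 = 10530 + 4/7 = 10530.57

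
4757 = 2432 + 2325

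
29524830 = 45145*654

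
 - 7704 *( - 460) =3543840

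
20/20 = 1 = 1.00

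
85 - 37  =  48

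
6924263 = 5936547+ 987716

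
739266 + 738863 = 1478129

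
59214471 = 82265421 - 23050950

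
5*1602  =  8010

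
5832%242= 24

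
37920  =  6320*6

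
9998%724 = 586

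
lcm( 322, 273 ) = 12558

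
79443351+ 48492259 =127935610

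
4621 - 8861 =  - 4240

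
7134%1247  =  899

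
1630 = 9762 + - 8132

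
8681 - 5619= 3062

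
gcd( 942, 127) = 1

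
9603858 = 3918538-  - 5685320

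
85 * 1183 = 100555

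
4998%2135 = 728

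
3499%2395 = 1104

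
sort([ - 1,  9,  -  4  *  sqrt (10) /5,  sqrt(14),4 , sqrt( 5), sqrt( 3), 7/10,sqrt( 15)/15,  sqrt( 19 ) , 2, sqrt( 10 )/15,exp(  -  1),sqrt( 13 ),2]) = [ - 4* sqrt( 10)/5, - 1,sqrt( 10)/15,sqrt(  15) /15 , exp(- 1),7/10, sqrt(3 ),  2, 2 , sqrt (5), sqrt( 13), sqrt(14),4,sqrt( 19),9 ]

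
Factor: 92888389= 11^1* 37^1*241^1 * 947^1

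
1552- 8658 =  -  7106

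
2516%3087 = 2516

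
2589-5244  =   - 2655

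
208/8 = 26 = 26.00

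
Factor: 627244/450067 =2^2*191^1*821^1*450067^( - 1)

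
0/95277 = 0 = 0.00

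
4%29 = 4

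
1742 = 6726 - 4984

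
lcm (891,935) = 75735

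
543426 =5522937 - 4979511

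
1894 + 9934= 11828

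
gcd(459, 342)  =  9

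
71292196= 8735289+62556907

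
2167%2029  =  138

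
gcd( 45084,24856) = 52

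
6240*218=1360320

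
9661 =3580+6081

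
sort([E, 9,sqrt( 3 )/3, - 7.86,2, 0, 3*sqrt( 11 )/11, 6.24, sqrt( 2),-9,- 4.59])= [ - 9, - 7.86, - 4.59,0,  sqrt( 3 )/3, 3*sqrt(11) /11, sqrt(2 ), 2, E,6.24,9] 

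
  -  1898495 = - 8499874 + 6601379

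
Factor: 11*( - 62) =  - 2^1*11^1*31^1 = -682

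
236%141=95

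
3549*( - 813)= - 2885337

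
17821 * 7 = 124747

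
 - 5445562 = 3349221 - 8794783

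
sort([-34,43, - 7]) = [  -  34, - 7  ,  43] 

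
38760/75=516 + 4/5=516.80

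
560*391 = 218960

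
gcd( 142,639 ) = 71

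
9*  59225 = 533025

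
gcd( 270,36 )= 18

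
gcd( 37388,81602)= 2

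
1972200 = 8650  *228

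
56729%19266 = 18197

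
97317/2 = 97317/2 = 48658.50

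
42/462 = 1/11 = 0.09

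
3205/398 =8 + 21/398 = 8.05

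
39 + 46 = 85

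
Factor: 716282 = 2^1*7^2*7309^1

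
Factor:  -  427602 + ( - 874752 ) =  - 1302354 = -  2^1 * 3^2*72353^1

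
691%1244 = 691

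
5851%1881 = 208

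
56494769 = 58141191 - 1646422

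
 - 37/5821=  - 37/5821 = -0.01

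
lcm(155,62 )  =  310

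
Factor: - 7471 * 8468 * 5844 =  - 2^4*3^1 * 29^1*31^1*73^1*241^1*487^1 = -369717317232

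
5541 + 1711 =7252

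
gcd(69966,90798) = 6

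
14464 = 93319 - 78855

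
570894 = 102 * 5597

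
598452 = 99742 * 6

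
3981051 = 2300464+1680587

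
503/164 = 3+ 11/164 = 3.07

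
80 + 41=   121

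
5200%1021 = 95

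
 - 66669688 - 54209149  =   - 120878837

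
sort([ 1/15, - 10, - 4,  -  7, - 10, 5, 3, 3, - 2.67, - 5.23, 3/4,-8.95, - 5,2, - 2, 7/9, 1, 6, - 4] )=[ - 10, - 10 ,-8.95, - 7,- 5.23, - 5, - 4,- 4,  -  2.67, - 2,1/15 , 3/4,7/9, 1,2 , 3,3, 5, 6]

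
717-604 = 113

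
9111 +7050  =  16161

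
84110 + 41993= 126103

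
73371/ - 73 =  - 73371/73 = - 1005.08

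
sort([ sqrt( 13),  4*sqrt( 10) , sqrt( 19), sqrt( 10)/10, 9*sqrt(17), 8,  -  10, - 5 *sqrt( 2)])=[ - 10, - 5* sqrt(2),  sqrt( 10)/10,sqrt( 13 ),sqrt( 19 ),8,4*sqrt( 10 ), 9*sqrt( 17)] 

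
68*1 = 68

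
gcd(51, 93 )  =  3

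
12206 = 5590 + 6616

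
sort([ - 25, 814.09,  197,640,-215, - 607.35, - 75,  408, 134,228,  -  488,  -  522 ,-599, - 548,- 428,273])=[- 607.35, - 599, - 548 , - 522, - 488,  -  428 , - 215, - 75, - 25, 134,197, 228,273,408,  640,814.09] 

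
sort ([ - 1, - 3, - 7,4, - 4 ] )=[ - 7, - 4, - 3 , - 1,4] 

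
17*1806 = 30702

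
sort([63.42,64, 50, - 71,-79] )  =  [ - 79,  -  71,50, 63.42, 64 ] 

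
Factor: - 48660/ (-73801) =60/91 = 2^2 * 3^1*5^1*7^( - 1)*13^( - 1)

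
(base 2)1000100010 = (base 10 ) 546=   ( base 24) mi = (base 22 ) 12I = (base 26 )L0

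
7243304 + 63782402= 71025706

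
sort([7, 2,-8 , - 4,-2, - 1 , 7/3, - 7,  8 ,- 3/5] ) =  [ - 8  , - 7, - 4, - 2, -1 , - 3/5,  2,7/3, 7,8 ]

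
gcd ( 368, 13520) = 16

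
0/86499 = 0 = 0.00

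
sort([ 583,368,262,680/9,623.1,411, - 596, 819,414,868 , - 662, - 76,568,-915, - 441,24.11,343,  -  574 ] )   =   [ - 915 ,-662,-596,-574,- 441, - 76,24.11,680/9,262, 343 , 368,411, 414, 568, 583,  623.1, 819,868] 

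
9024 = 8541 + 483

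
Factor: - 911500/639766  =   - 2^1*5^3*1823^1*319883^ ( - 1) =-455750/319883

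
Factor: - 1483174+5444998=2^5*3^1*41269^1 =3961824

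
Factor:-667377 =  - 3^2*29^1*2557^1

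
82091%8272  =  7643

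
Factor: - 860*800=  - 688000 = - 2^7 * 5^3*43^1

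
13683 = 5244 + 8439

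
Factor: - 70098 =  - 2^1 * 3^1*7^1*1669^1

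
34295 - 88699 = -54404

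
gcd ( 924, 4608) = 12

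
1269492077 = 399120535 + 870371542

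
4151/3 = 1383 + 2/3 =1383.67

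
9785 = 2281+7504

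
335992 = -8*( - 41999)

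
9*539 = 4851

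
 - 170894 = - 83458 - 87436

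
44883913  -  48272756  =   - 3388843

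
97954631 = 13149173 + 84805458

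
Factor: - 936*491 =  - 2^3*3^2*13^1*491^1 =-  459576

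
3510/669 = 1170/223 =5.25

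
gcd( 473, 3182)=43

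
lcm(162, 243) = 486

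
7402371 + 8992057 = 16394428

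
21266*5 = 106330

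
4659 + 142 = 4801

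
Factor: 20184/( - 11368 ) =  - 3^1*7^(  -  2)*29^1 = - 87/49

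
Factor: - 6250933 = - 13^1*31^1*15511^1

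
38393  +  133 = 38526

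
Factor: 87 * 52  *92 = 2^4*3^1*13^1*23^1*29^1 = 416208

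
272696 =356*766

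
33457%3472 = 2209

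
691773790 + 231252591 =923026381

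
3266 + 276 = 3542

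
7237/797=9+64/797 = 9.08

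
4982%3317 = 1665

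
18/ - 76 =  - 1 + 29/38 = -0.24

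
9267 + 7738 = 17005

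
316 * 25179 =7956564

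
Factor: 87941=7^1*17^1*739^1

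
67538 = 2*33769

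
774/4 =193 + 1/2 = 193.50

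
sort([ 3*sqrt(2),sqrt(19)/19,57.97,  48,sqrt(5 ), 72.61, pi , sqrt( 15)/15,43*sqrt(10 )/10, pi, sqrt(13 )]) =[ sqrt(19)/19, sqrt(15)/15,sqrt( 5 ),pi , pi,sqrt(13 ), 3*sqrt( 2), 43 * sqrt( 10)/10, 48, 57.97, 72.61 ]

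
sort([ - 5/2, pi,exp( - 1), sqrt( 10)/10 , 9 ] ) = [-5/2, sqrt( 10)/10, exp(-1),pi,9]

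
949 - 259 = 690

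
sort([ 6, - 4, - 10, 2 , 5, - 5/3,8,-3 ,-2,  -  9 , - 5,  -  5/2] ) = [ - 10, - 9 , - 5, - 4, - 3, - 5/2, - 2, -5/3 , 2,5,6, 8]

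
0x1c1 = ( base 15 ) 1EE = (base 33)dk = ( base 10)449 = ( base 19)14c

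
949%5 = 4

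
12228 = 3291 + 8937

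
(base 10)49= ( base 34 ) 1F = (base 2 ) 110001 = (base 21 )27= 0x31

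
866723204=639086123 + 227637081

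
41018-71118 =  - 30100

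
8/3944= 1/493=0.00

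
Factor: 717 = 3^1*239^1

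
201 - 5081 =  - 4880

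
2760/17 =162 + 6/17 = 162.35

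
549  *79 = 43371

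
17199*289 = 4970511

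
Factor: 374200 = 2^3*5^2*1871^1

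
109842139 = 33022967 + 76819172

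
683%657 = 26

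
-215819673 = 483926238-699745911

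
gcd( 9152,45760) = 9152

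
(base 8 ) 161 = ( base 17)6b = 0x71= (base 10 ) 113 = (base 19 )5I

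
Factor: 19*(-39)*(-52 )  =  38532 = 2^2 * 3^1 * 13^2* 19^1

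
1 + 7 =8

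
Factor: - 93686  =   - 2^1*139^1*337^1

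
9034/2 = 4517 = 4517.00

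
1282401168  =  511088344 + 771312824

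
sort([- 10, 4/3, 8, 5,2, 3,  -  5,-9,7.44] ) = [- 10 , -9,- 5, 4/3, 2,3, 5 , 7.44, 8 ] 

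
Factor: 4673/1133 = 11^( - 1 )*103^(-1 )*4673^1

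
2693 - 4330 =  - 1637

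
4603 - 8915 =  - 4312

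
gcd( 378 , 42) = 42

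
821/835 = 821/835 = 0.98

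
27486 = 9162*3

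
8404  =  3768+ 4636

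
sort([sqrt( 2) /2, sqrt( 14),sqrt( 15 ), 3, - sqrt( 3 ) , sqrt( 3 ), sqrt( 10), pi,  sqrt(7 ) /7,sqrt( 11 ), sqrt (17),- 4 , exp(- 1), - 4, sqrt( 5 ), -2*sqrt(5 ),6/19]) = [ - 2*sqrt( 5), - 4, - 4, - sqrt (3 ),6/19, exp ( - 1), sqrt(7)/7,sqrt( 2 )/2, sqrt (3),  sqrt( 5 ), 3, pi,sqrt( 10 ),sqrt( 11),sqrt( 14), sqrt( 15 ) , sqrt( 17)]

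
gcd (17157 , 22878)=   3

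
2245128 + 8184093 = 10429221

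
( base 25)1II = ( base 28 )1b1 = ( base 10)1093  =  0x445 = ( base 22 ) 25f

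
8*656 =5248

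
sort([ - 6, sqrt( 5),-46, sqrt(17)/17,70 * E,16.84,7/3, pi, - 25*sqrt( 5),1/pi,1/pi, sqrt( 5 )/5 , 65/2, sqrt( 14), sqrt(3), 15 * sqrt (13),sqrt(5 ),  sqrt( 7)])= [ - 25*sqrt( 5),-46, - 6, sqrt (17) /17, 1/pi, 1/pi, sqrt( 5) /5, sqrt( 3 ), sqrt(5), sqrt( 5), 7/3,sqrt( 7 )  ,  pi,sqrt( 14 ),16.84 , 65/2,15 * sqrt( 13), 70*E ] 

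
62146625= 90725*685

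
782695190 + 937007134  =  1719702324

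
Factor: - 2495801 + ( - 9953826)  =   - 12449627 = -17^1*732331^1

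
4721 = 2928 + 1793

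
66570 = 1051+65519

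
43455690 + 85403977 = 128859667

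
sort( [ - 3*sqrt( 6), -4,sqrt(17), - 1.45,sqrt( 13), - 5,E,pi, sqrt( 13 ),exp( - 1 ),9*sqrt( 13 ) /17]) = [ - 3*sqrt ( 6 ),-5, - 4, - 1.45, exp( - 1) , 9*sqrt( 13 ) /17,E,pi,sqrt(13),sqrt( 13),  sqrt( 17 ) ] 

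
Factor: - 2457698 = - 2^1*1228849^1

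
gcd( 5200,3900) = 1300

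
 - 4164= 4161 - 8325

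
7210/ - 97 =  - 7210/97 = - 74.33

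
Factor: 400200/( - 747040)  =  - 2^ (-2)*3^1*5^1*7^( - 1) =- 15/28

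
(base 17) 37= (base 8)72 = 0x3a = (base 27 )24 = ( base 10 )58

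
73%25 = 23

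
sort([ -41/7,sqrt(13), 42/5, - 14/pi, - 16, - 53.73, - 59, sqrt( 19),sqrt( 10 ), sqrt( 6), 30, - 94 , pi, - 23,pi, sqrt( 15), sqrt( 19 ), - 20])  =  [ - 94, -59, - 53.73 ,-23,- 20,-16, - 41/7, - 14/pi, sqrt( 6 ), pi,pi, sqrt( 10), sqrt(13), sqrt( 15),sqrt( 19), sqrt( 19),42/5, 30]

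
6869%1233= 704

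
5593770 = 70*79911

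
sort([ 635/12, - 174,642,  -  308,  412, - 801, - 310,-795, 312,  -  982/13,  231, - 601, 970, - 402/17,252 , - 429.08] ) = [ - 801,  -  795, - 601, - 429.08 , - 310, - 308,-174, - 982/13, - 402/17 , 635/12,231,252,312,  412,642,970]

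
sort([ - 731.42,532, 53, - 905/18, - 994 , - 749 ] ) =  [-994,  -  749, - 731.42, - 905/18,53 , 532] 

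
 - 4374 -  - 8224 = 3850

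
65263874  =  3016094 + 62247780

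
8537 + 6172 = 14709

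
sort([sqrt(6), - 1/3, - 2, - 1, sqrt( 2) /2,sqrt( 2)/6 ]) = [ - 2, - 1, - 1/3,sqrt(2)/6, sqrt ( 2 )/2,sqrt( 6)] 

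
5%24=5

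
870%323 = 224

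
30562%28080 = 2482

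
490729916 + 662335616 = 1153065532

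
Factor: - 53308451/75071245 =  - 5^(  -  1 )*7^1 *887^ ( - 1 )*1867^1 * 4079^1*16927^( - 1) 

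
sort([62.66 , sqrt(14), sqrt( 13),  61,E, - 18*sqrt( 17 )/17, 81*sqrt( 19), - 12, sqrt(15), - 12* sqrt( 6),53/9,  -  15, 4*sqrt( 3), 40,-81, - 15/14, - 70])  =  [ - 81 , - 70, - 12*sqrt( 6), - 15, - 12,- 18* sqrt( 17)/17, - 15/14, E, sqrt( 13), sqrt( 14), sqrt( 15), 53/9, 4 * sqrt(3),40, 61,62.66, 81*sqrt ( 19)]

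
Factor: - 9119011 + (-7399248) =-16518259^1 = -16518259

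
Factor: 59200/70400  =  37/44 = 2^( - 2)*11^( - 1 )*37^1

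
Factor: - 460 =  - 2^2  *5^1*23^1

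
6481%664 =505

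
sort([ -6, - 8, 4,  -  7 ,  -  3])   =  [ - 8, - 7, - 6, - 3,4]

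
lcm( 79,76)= 6004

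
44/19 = 44/19 = 2.32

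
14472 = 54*268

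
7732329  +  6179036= 13911365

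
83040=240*346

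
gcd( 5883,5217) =111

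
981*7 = 6867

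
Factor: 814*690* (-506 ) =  - 2^3 *3^1*5^1*11^2 * 23^2 * 37^1 = - 284199960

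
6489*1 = 6489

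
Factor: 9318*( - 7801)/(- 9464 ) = 2^( - 2)*3^1*7^(  -  1 )*13^(-2) * 29^1*269^1*1553^1  =  36344859/4732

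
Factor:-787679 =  -31^1*25409^1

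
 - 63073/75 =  - 63073/75= -840.97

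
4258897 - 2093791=2165106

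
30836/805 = 38 + 246/805=38.31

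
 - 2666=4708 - 7374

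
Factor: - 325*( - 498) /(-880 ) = - 2^( -3 )*3^1*5^1 * 11^ ( - 1)*13^1*83^1 = - 16185/88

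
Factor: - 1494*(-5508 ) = 8228952 = 2^3*3^6*17^1 * 83^1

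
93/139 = 93/139 = 0.67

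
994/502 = 497/251 = 1.98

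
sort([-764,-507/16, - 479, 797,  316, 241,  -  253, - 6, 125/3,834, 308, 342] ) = [-764,  -  479, - 253 ,  -  507/16, - 6,125/3 , 241, 308, 316, 342, 797, 834]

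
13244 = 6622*2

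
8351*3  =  25053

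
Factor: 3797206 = 2^1* 7^2*38747^1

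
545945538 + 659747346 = 1205692884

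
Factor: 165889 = 19^1 * 8731^1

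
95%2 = 1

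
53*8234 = 436402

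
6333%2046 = 195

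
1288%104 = 40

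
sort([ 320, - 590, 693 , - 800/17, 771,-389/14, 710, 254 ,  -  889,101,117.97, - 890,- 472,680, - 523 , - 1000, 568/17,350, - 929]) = [ - 1000,-929, - 890, - 889, - 590, - 523, -472, - 800/17, - 389/14, 568/17, 101,117.97 , 254, 320,350,680,693,710,771] 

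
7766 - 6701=1065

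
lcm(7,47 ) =329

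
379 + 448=827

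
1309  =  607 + 702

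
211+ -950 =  - 739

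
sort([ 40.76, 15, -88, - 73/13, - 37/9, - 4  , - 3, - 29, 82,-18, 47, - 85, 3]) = [ - 88, - 85, - 29, -18, - 73/13, -37/9,-4, - 3, 3,15, 40.76 , 47, 82] 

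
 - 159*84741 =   -  13473819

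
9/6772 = 9/6772 = 0.00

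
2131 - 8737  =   - 6606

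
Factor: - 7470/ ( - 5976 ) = 2^(-2) * 5^1 =5/4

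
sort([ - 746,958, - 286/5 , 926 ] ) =[ - 746, - 286/5,926, 958]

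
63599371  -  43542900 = 20056471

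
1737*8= 13896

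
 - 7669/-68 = 112+53/68 = 112.78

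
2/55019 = 2/55019 =0.00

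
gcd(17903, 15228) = 1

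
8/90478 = 4/45239 = 0.00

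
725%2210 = 725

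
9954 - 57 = 9897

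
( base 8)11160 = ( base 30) 57a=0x1270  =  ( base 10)4720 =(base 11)3601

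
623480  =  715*872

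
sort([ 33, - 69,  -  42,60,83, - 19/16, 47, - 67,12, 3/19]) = [ - 69, - 67,  -  42, - 19/16,3/19, 12,  33,47, 60,83]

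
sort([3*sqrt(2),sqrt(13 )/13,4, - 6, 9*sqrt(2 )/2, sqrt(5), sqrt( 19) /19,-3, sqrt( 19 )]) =[  -  6, - 3, sqrt(19 ) /19,  sqrt(13)/13, sqrt(5 ),4, 3*sqrt( 2 ),sqrt (19 ), 9*sqrt(2 ) /2] 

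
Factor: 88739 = 7^2*1811^1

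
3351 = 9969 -6618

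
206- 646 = -440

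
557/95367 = 557/95367 = 0.01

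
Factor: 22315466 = 2^1 * 113^1*293^1*337^1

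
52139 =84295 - 32156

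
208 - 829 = -621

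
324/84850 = 162/42425 = 0.00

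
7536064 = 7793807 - 257743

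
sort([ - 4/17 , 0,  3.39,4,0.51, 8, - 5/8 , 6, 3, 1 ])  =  [  -  5/8 , - 4/17,0, 0.51,1,3, 3.39,  4,6,8]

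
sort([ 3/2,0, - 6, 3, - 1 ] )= [ - 6, - 1, 0,  3/2, 3]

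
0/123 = 0 = 0.00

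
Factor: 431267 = 431267^1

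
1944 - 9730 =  - 7786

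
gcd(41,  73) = 1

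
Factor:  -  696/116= - 6 = - 2^1*3^1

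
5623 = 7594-1971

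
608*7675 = 4666400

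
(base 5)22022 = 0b10111101000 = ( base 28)1Q0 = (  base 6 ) 11000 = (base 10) 1512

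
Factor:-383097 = -3^1*11^1*13^1*19^1*47^1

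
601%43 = 42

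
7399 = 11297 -3898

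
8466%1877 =958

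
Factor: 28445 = 5^1*5689^1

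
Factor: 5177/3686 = 2^ (-1)*19^(-1 ) * 31^1*97^(  -  1)*167^1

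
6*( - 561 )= - 3366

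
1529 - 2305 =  - 776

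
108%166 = 108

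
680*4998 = 3398640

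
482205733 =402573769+79631964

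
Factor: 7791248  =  2^4 * 199^1*2447^1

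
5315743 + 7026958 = 12342701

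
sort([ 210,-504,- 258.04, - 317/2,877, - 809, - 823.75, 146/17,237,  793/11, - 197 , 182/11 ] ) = [ - 823.75, - 809, - 504, - 258.04, - 197, - 317/2, 146/17,182/11, 793/11,210,237, 877 ]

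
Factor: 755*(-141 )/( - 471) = 35485/157 = 5^1*47^1*151^1*157^( -1 )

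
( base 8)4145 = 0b100001100101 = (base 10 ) 2149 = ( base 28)2KL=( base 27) 2pg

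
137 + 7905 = 8042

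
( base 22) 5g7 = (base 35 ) 29e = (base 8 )5333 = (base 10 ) 2779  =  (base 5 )42104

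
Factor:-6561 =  - 3^8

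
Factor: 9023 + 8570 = 73^1*241^1 = 17593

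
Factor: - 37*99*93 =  - 340659 =-3^3*11^1*31^1 * 37^1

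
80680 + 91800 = 172480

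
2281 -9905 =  - 7624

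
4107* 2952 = 12123864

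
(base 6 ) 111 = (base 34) 19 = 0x2B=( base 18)27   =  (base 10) 43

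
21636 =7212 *3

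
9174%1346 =1098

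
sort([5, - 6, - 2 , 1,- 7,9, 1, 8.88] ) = [  -  7, - 6, - 2, 1,1,5,  8.88, 9]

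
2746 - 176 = 2570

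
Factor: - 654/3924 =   -  2^( - 1)*3^(  -  1) = -1/6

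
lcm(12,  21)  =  84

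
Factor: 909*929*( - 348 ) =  - 2^2* 3^3*29^1*101^1*929^1 = - 293872428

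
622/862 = 311/431  =  0.72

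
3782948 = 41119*92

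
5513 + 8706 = 14219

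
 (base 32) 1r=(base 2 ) 111011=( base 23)2D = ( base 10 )59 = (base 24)2b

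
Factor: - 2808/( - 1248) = 2^(-2)* 3^2= 9/4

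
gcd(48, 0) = 48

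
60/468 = 5/39 = 0.13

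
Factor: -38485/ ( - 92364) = 5/12 = 2^ ( - 2)*3^(  -  1 ) * 5^1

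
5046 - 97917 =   -  92871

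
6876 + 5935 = 12811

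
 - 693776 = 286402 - 980178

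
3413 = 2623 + 790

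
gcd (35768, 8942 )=8942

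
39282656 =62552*628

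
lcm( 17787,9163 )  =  302379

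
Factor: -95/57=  - 3^(-1 )* 5^1= - 5/3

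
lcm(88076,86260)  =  8367220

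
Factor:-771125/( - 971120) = 2^ ( - 4)*5^2* 31^1*61^( - 1 )  =  775/976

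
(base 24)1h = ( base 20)21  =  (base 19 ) 23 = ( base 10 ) 41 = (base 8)51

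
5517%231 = 204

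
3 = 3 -0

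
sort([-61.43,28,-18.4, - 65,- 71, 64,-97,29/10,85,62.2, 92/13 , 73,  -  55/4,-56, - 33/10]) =[-97, - 71,-65,- 61.43, - 56,  -  18.4, - 55/4,-33/10,29/10, 92/13, 28,62.2,64,73,85] 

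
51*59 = 3009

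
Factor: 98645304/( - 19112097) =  - 32881768/6370699 = - 2^3 * 17^ ( - 1)*293^( - 1)*1151^1 *1279^ ( - 1)* 3571^1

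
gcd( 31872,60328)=8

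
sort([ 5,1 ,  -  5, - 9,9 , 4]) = [  -  9,-5, 1,  4, 5, 9 ] 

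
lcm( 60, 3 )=60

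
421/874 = 421/874  =  0.48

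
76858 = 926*83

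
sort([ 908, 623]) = [ 623, 908 ] 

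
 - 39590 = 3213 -42803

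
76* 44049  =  3347724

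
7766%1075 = 241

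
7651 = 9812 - 2161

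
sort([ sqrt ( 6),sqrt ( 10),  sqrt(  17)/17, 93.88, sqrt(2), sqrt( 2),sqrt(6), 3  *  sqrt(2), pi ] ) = [ sqrt(17) /17,sqrt(2), sqrt ( 2 ), sqrt(6),sqrt(6), pi, sqrt(10) , 3* sqrt ( 2),  93.88]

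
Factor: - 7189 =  - 7^1*13^1*79^1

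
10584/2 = 5292  =  5292.00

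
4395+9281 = 13676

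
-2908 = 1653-4561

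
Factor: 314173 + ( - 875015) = -560842 = - 2^1 *19^1*14759^1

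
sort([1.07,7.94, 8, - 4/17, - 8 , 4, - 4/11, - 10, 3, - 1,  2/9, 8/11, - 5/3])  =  [- 10, - 8, - 5/3, - 1,  -  4/11, - 4/17,  2/9,8/11,1.07,3,4,  7.94, 8]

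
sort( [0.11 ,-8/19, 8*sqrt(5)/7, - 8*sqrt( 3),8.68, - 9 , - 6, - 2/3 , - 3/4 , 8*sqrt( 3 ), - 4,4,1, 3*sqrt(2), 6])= [ - 8  *sqrt( 3 ) , - 9, -6, - 4,  -  3/4, - 2/3 ,  -  8/19, 0.11,1, 8 * sqrt( 5)/7, 4,  3*sqrt (2 ),6,  8.68,  8*sqrt(3)] 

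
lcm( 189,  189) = 189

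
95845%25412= 19609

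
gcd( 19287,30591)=9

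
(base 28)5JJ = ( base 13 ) 205c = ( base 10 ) 4471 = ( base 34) 3th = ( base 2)1000101110111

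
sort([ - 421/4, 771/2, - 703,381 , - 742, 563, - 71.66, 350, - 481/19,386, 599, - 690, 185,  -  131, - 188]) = [  -  742,- 703, - 690, - 188, - 131,-421/4, - 71.66, - 481/19,185,350, 381,771/2,386, 563,599] 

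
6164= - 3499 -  - 9663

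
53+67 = 120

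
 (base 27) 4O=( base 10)132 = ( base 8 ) 204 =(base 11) 110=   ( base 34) 3U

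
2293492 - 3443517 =  -  1150025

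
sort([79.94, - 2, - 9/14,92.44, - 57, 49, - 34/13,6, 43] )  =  [ - 57, - 34/13, - 2, - 9/14,  6,43, 49, 79.94, 92.44 ] 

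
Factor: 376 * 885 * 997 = 331761720= 2^3*3^1*5^1*47^1*59^1*997^1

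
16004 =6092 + 9912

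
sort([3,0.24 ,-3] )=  [ - 3,0.24, 3 ] 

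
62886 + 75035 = 137921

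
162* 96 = 15552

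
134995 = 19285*7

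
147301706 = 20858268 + 126443438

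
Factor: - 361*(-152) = 2^3*19^3 = 54872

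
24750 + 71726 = 96476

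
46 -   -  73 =119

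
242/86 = 2 + 35/43 = 2.81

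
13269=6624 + 6645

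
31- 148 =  - 117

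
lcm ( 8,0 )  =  0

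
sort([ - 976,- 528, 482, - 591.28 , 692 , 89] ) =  [ - 976, -591.28, - 528,89,482,692] 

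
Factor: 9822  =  2^1*3^1*1637^1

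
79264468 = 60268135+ 18996333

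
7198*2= 14396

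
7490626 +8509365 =15999991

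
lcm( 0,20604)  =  0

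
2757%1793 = 964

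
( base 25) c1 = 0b100101101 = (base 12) 211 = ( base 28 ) al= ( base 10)301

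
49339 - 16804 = 32535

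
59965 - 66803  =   - 6838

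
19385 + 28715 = 48100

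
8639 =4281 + 4358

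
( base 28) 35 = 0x59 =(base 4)1121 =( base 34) 2l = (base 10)89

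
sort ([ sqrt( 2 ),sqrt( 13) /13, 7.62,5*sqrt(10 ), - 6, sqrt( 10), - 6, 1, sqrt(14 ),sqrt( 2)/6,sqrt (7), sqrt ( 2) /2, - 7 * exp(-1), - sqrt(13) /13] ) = [-6, - 6, - 7 * exp( - 1 ), - sqrt ( 13 )/13, sqrt(2)/6 , sqrt( 13)/13, sqrt( 2) /2, 1, sqrt(2 ), sqrt( 7 ), sqrt( 10 ),sqrt( 14),  7.62 , 5*sqrt( 10 )] 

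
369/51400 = 369/51400 = 0.01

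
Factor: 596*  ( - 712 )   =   - 2^5 *89^1 * 149^1 = - 424352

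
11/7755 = 1/705 =0.00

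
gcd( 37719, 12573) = 12573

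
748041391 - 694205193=53836198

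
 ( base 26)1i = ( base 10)44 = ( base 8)54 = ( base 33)1b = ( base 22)20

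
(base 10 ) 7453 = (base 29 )8p0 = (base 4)1310131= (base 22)f8h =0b1110100011101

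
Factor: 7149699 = 3^2*151^1*5261^1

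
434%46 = 20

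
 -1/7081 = - 1/7081 = - 0.00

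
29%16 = 13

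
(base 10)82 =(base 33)2G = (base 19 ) 46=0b1010010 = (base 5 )312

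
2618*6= 15708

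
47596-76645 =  - 29049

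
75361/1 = 75361= 75361.00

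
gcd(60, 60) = 60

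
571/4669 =571/4669 = 0.12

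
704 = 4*176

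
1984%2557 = 1984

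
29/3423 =29/3423 =0.01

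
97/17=97/17 = 5.71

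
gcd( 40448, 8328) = 8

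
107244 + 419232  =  526476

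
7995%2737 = 2521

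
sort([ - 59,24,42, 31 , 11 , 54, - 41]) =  [ - 59 , - 41,11, 24,31, 42 , 54 ] 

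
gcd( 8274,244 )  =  2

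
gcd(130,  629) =1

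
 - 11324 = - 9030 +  - 2294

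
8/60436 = 2/15109 =0.00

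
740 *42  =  31080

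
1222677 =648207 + 574470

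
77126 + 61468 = 138594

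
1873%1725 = 148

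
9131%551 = 315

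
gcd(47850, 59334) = 1914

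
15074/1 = 15074 = 15074.00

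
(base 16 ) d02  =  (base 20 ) 86a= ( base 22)6J8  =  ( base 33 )31u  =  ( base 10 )3330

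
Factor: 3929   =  3929^1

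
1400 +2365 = 3765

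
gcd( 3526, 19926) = 82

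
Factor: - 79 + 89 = 10 = 2^1*5^1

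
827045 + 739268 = 1566313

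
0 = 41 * 0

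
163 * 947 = 154361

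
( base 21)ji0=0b10001000110101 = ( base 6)104313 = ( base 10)8757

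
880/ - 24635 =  - 176/4927 = - 0.04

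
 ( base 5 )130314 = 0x13dc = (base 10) 5084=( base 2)1001111011100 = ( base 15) 178e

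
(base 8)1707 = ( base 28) 16f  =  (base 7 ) 2551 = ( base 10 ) 967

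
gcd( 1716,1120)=4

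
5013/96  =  1671/32=   52.22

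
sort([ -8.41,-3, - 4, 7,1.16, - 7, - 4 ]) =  [-8.41, - 7, - 4, - 4,- 3 , 1.16,7 ] 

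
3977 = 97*41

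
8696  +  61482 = 70178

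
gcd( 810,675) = 135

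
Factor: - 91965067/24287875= - 5^( - 3) * 83^( - 1 ) * 2341^( - 1 ) * 91965067^1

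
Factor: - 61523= - 7^1*11^1*17^1*47^1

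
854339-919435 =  - 65096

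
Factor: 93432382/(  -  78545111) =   -  2^1 * 131^( - 1 )*257^ ( - 1)*2333^( - 1)*46716191^1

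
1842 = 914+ 928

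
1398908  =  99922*14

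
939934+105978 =1045912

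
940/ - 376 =  -  3 + 1/2 = - 2.50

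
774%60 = 54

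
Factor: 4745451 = 3^1*79^1 *20023^1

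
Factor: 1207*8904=10747128  =  2^3 * 3^1*7^1*17^1* 53^1 * 71^1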